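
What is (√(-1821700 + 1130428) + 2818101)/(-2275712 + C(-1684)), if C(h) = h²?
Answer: 216777/43088 + 3*I*√19202/280072 ≈ 5.031 + 0.0014843*I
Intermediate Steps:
(√(-1821700 + 1130428) + 2818101)/(-2275712 + C(-1684)) = (√(-1821700 + 1130428) + 2818101)/(-2275712 + (-1684)²) = (√(-691272) + 2818101)/(-2275712 + 2835856) = (6*I*√19202 + 2818101)/560144 = (2818101 + 6*I*√19202)*(1/560144) = 216777/43088 + 3*I*√19202/280072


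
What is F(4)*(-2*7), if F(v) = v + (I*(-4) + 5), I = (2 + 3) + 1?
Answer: 210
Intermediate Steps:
I = 6 (I = 5 + 1 = 6)
F(v) = -19 + v (F(v) = v + (6*(-4) + 5) = v + (-24 + 5) = v - 19 = -19 + v)
F(4)*(-2*7) = (-19 + 4)*(-2*7) = -15*(-14) = 210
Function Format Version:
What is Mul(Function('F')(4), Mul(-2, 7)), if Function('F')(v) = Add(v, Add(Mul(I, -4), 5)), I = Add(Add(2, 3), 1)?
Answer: 210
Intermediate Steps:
I = 6 (I = Add(5, 1) = 6)
Function('F')(v) = Add(-19, v) (Function('F')(v) = Add(v, Add(Mul(6, -4), 5)) = Add(v, Add(-24, 5)) = Add(v, -19) = Add(-19, v))
Mul(Function('F')(4), Mul(-2, 7)) = Mul(Add(-19, 4), Mul(-2, 7)) = Mul(-15, -14) = 210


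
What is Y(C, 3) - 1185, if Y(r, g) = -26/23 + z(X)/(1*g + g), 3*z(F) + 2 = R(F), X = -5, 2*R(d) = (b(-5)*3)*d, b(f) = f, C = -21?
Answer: -980483/828 ≈ -1184.2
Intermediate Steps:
R(d) = -15*d/2 (R(d) = ((-5*3)*d)/2 = (-15*d)/2 = -15*d/2)
z(F) = -⅔ - 5*F/2 (z(F) = -⅔ + (-15*F/2)/3 = -⅔ - 5*F/2)
Y(r, g) = -26/23 + 71/(12*g) (Y(r, g) = -26/23 + (-⅔ - 5/2*(-5))/(1*g + g) = -26*1/23 + (-⅔ + 25/2)/(g + g) = -26/23 + 71/(6*((2*g))) = -26/23 + 71*(1/(2*g))/6 = -26/23 + 71/(12*g))
Y(C, 3) - 1185 = (1/276)*(1633 - 312*3)/3 - 1185 = (1/276)*(⅓)*(1633 - 936) - 1185 = (1/276)*(⅓)*697 - 1185 = 697/828 - 1185 = -980483/828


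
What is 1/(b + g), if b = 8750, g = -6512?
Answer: 1/2238 ≈ 0.00044683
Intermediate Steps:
1/(b + g) = 1/(8750 - 6512) = 1/2238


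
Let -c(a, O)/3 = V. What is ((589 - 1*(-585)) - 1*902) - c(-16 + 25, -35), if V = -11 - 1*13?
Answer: 200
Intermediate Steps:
V = -24 (V = -11 - 13 = -24)
c(a, O) = 72 (c(a, O) = -3*(-24) = 72)
((589 - 1*(-585)) - 1*902) - c(-16 + 25, -35) = ((589 - 1*(-585)) - 1*902) - 1*72 = ((589 + 585) - 902) - 72 = (1174 - 902) - 72 = 272 - 72 = 200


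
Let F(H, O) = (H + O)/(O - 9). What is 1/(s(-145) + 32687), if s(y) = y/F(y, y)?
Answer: 1/32610 ≈ 3.0665e-5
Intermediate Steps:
F(H, O) = (H + O)/(-9 + O)
s(y) = -9/2 + y/2 (s(y) = y/(((y + y)/(-9 + y))) = y/(((2*y)/(-9 + y))) = y/((2*y/(-9 + y))) = y*((-9 + y)/(2*y)) = -9/2 + y/2)
1/(s(-145) + 32687) = 1/((-9/2 + (1/2)*(-145)) + 32687) = 1/((-9/2 - 145/2) + 32687) = 1/(-77 + 32687) = 1/32610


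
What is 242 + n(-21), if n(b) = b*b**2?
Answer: -9019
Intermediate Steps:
n(b) = b**3
242 + n(-21) = 242 + (-21)**3 = 242 - 9261 = -9019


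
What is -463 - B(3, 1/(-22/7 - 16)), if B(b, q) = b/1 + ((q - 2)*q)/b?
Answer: -25104413/53868 ≈ -466.04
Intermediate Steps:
B(b, q) = b + q*(-2 + q)/b (B(b, q) = b*1 + ((-2 + q)*q)/b = b + (q*(-2 + q))/b = b + q*(-2 + q)/b)
-463 - B(3, 1/(-22/7 - 16)) = -463 - (3² + (1/(-22/7 - 16))² - 2/(-22/7 - 16))/3 = -463 - (9 + (1/(-22*⅐ - 16))² - 2/(-22*⅐ - 16))/3 = -463 - (9 + (1/(-22/7 - 16))² - 2/(-22/7 - 16))/3 = -463 - (9 + (1/(-134/7))² - 2/(-134/7))/3 = -463 - (9 + (-7/134)² - 2*(-7/134))/3 = -463 - (9 + 49/17956 + 7/67)/3 = -463 - 163529/(3*17956) = -463 - 1*163529/53868 = -463 - 163529/53868 = -25104413/53868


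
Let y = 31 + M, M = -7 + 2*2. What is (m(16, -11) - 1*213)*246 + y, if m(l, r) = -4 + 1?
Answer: -53108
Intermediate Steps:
M = -3 (M = -7 + 4 = -3)
y = 28 (y = 31 - 3 = 28)
m(l, r) = -3
(m(16, -11) - 1*213)*246 + y = (-3 - 1*213)*246 + 28 = (-3 - 213)*246 + 28 = -216*246 + 28 = -53136 + 28 = -53108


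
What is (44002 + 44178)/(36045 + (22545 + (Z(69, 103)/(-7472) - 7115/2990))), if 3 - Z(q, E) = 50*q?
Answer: 39401081408/26178654769 ≈ 1.5051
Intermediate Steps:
Z(q, E) = 3 - 50*q
(44002 + 44178)/(36045 + (22545 + (Z(69, 103)/(-7472) - 7115/2990))) = (44002 + 44178)/(36045 + (22545 + ((3 - 50*69)/(-7472) - 7115/2990))) = 88180/(36045 + (22545 + ((3 - 3450)*(-1/7472) - 7115*1/2990))) = 88180/(36045 + (22545 + (-3447*(-1/7472) - 1423/598))) = 88180/(36045 + (22545 + (3447/7472 - 1423/598))) = 88180/(36045 + (22545 - 4285675/2234128)) = 88180/(36045 + 50364130085/2234128) = 88180/(130893273845/2234128) = 88180*(2234128/130893273845) = 39401081408/26178654769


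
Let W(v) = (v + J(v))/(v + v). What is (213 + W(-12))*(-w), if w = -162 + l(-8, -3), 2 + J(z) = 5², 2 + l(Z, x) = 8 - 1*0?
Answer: 66313/2 ≈ 33157.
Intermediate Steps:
l(Z, x) = 6 (l(Z, x) = -2 + (8 - 1*0) = -2 + (8 + 0) = -2 + 8 = 6)
J(z) = 23 (J(z) = -2 + 5² = -2 + 25 = 23)
w = -156 (w = -162 + 6 = -156)
W(v) = (23 + v)/(2*v) (W(v) = (v + 23)/(v + v) = (23 + v)/((2*v)) = (23 + v)*(1/(2*v)) = (23 + v)/(2*v))
(213 + W(-12))*(-w) = (213 + (½)*(23 - 12)/(-12))*(-1*(-156)) = (213 + (½)*(-1/12)*11)*156 = (213 - 11/24)*156 = (5101/24)*156 = 66313/2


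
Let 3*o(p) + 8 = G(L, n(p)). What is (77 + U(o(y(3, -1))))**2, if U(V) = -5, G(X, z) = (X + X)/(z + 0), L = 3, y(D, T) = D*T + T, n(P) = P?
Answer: 5184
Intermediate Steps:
y(D, T) = T + D*T
G(X, z) = 2*X/z (G(X, z) = (2*X)/z = 2*X/z)
o(p) = -8/3 + 2/p (o(p) = -8/3 + (2*3/p)/3 = -8/3 + (6/p)/3 = -8/3 + 2/p)
(77 + U(o(y(3, -1))))**2 = (77 - 5)**2 = 72**2 = 5184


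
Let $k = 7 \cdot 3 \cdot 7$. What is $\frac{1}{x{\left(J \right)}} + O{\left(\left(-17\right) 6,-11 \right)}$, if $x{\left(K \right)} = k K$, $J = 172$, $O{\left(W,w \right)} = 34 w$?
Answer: $- \frac{9456215}{25284} \approx -374.0$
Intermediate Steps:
$k = 147$ ($k = 21 \cdot 7 = 147$)
$x{\left(K \right)} = 147 K$
$\frac{1}{x{\left(J \right)}} + O{\left(\left(-17\right) 6,-11 \right)} = \frac{1}{147 \cdot 172} + 34 \left(-11\right) = \frac{1}{25284} - 374 = - \frac{9456215}{25284}$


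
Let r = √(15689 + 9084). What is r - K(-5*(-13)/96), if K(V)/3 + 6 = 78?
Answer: -216 + √24773 ≈ -58.606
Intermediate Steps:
K(V) = 216 (K(V) = -18 + 3*78 = -18 + 234 = 216)
r = √24773 ≈ 157.39
r - K(-5*(-13)/96) = √24773 - 1*216 = √24773 - 216 = -216 + √24773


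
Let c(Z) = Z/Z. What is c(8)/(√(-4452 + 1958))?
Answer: -I*√2494/2494 ≈ -0.020024*I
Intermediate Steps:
c(Z) = 1
c(8)/(√(-4452 + 1958)) = 1/√(-4452 + 1958) = 1/√(-2494) = 1/(I*√2494) = 1*(-I*√2494/2494) = -I*√2494/2494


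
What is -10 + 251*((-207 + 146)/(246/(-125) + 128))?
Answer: -2071415/15754 ≈ -131.49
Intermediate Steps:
-10 + 251*((-207 + 146)/(246/(-125) + 128)) = -10 + 251*(-61/(246*(-1/125) + 128)) = -10 + 251*(-61/(-246/125 + 128)) = -10 + 251*(-61/15754/125) = -10 + 251*(-61*125/15754) = -10 + 251*(-7625/15754) = -10 - 1913875/15754 = -2071415/15754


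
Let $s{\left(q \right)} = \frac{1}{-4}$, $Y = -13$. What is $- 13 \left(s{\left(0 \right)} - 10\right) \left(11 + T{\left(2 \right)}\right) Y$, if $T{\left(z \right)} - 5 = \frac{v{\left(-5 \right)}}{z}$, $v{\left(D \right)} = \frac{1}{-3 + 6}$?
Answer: $- \frac{672113}{24} \approx -28005.0$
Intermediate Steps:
$v{\left(D \right)} = \frac{1}{3}$
$s{\left(q \right)} = - \frac{1}{4}$
$T{\left(z \right)} = 5 + \frac{1}{3 z}$
$- 13 \left(s{\left(0 \right)} - 10\right) \left(11 + T{\left(2 \right)}\right) Y = - 13 \left(- \frac{1}{4} - 10\right) \left(11 + \left(5 + \frac{1}{3 \cdot 2}\right)\right) \left(-13\right) = - 13 \left(- \frac{41 \left(11 + \left(5 + \frac{1}{3} \cdot \frac{1}{2}\right)\right)}{4}\right) \left(-13\right) = - 13 \left(- \frac{41 \left(11 + \left(5 + \frac{1}{6}\right)\right)}{4}\right) \left(-13\right) = - 13 \left(- \frac{41 \left(11 + \frac{31}{6}\right)}{4}\right) \left(-13\right) = - 13 \left(\left(- \frac{41}{4}\right) \frac{97}{6}\right) \left(-13\right) = \left(-13\right) \left(- \frac{3977}{24}\right) \left(-13\right) = \frac{51701}{24} \left(-13\right) = - \frac{672113}{24}$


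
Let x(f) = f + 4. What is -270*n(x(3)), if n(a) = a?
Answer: -1890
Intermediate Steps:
x(f) = 4 + f
-270*n(x(3)) = -270*(4 + 3) = -270*7 = -1890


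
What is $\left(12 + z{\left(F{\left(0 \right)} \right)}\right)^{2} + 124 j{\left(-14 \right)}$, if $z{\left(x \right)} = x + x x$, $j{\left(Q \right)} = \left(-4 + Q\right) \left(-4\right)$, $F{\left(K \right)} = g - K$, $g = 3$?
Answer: $9504$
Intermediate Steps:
$F{\left(K \right)} = 3 - K$
$j{\left(Q \right)} = 16 - 4 Q$
$z{\left(x \right)} = x + x^{2}$
$\left(12 + z{\left(F{\left(0 \right)} \right)}\right)^{2} + 124 j{\left(-14 \right)} = \left(12 + \left(3 - 0\right) \left(1 + \left(3 - 0\right)\right)\right)^{2} + 124 \left(16 - -56\right) = \left(12 + \left(3 + 0\right) \left(1 + \left(3 + 0\right)\right)\right)^{2} + 124 \left(16 + 56\right) = \left(12 + 3 \left(1 + 3\right)\right)^{2} + 124 \cdot 72 = \left(12 + 3 \cdot 4\right)^{2} + 8928 = \left(12 + 12\right)^{2} + 8928 = 24^{2} + 8928 = 576 + 8928 = 9504$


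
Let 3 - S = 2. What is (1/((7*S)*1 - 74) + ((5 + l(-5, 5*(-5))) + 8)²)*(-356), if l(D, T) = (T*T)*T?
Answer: -5813556343132/67 ≈ -8.6770e+10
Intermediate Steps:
S = 1 (S = 3 - 1*2 = 3 - 2 = 1)
l(D, T) = T³ (l(D, T) = T²*T = T³)
(1/((7*S)*1 - 74) + ((5 + l(-5, 5*(-5))) + 8)²)*(-356) = (1/((7*1)*1 - 74) + ((5 + (5*(-5))³) + 8)²)*(-356) = (1/(7*1 - 74) + ((5 + (-25)³) + 8)²)*(-356) = (1/(7 - 74) + ((5 - 15625) + 8)²)*(-356) = (1/(-67) + (-15620 + 8)²)*(-356) = (-1/67 + (-15612)²)*(-356) = (-1/67 + 243734544)*(-356) = (16330214447/67)*(-356) = -5813556343132/67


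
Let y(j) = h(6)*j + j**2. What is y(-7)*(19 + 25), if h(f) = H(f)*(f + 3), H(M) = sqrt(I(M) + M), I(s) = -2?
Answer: -3388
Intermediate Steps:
H(M) = sqrt(-2 + M)
h(f) = sqrt(-2 + f)*(3 + f) (h(f) = sqrt(-2 + f)*(f + 3) = sqrt(-2 + f)*(3 + f))
y(j) = j**2 + 18*j (y(j) = (sqrt(-2 + 6)*(3 + 6))*j + j**2 = (sqrt(4)*9)*j + j**2 = (2*9)*j + j**2 = 18*j + j**2 = j**2 + 18*j)
y(-7)*(19 + 25) = (-7*(18 - 7))*(19 + 25) = -7*11*44 = -77*44 = -3388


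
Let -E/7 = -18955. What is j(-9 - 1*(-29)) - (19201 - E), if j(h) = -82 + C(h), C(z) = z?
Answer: 113422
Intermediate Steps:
E = 132685 (E = -7*(-18955) = 132685)
j(h) = -82 + h
j(-9 - 1*(-29)) - (19201 - E) = (-82 + (-9 - 1*(-29))) - (19201 - 1*132685) = (-82 + (-9 + 29)) - (19201 - 132685) = (-82 + 20) - 1*(-113484) = -62 + 113484 = 113422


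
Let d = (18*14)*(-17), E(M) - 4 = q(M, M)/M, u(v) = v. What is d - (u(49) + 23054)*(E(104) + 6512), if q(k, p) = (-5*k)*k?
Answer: -138529872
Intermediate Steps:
q(k, p) = -5*k**2
E(M) = 4 - 5*M (E(M) = 4 + (-5*M**2)/M = 4 - 5*M)
d = -4284 (d = 252*(-17) = -4284)
d - (u(49) + 23054)*(E(104) + 6512) = -4284 - (49 + 23054)*((4 - 5*104) + 6512) = -4284 - 23103*((4 - 520) + 6512) = -4284 - 23103*(-516 + 6512) = -4284 - 23103*5996 = -4284 - 1*138525588 = -4284 - 138525588 = -138529872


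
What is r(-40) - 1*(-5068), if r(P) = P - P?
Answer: 5068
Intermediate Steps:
r(P) = 0
r(-40) - 1*(-5068) = 0 - 1*(-5068) = 0 + 5068 = 5068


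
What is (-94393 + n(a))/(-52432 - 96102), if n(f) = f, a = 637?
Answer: 46878/74267 ≈ 0.63121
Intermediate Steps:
(-94393 + n(a))/(-52432 - 96102) = (-94393 + 637)/(-52432 - 96102) = -93756/(-148534) = -93756*(-1/148534) = 46878/74267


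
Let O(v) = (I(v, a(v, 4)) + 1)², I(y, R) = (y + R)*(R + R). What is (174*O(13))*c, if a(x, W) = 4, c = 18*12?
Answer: 705414096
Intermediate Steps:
c = 216
I(y, R) = 2*R*(R + y) (I(y, R) = (R + y)*(2*R) = 2*R*(R + y))
O(v) = (33 + 8*v)² (O(v) = (2*4*(4 + v) + 1)² = ((32 + 8*v) + 1)² = (33 + 8*v)²)
(174*O(13))*c = (174*(33 + 8*13)²)*216 = (174*(33 + 104)²)*216 = (174*137²)*216 = (174*18769)*216 = 3265806*216 = 705414096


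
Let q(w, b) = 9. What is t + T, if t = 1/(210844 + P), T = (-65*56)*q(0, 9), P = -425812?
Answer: -7042351681/214968 ≈ -32760.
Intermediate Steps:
T = -32760 (T = -65*56*9 = -3640*9 = -32760)
t = -1/214968 (t = 1/(210844 - 425812) = 1/(-214968) = -1/214968 ≈ -4.6519e-6)
t + T = -1/214968 - 32760 = -7042351681/214968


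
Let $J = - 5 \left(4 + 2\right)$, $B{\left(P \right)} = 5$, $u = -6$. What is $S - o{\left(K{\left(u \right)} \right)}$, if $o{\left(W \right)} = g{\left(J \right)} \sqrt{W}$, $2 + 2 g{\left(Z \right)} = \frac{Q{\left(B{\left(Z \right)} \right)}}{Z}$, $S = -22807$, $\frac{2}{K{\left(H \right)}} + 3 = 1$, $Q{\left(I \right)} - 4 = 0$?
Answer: $-22807 + \frac{16 i}{15} \approx -22807.0 + 1.0667 i$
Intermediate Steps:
$Q{\left(I \right)} = 4$ ($Q{\left(I \right)} = 4 + 0 = 4$)
$K{\left(H \right)} = -1$ ($K{\left(H \right)} = \frac{2}{-3 + 1} = \frac{2}{-2} = 2 \left(- \frac{1}{2}\right) = -1$)
$J = -30$ ($J = \left(-5\right) 6 = -30$)
$g{\left(Z \right)} = -1 + \frac{2}{Z}$ ($g{\left(Z \right)} = -1 + \frac{4 \frac{1}{Z}}{2} = -1 + \frac{2}{Z}$)
$o{\left(W \right)} = - \frac{16 \sqrt{W}}{15}$ ($o{\left(W \right)} = \frac{2 - -30}{-30} \sqrt{W} = - \frac{2 + 30}{30} \sqrt{W} = \left(- \frac{1}{30}\right) 32 \sqrt{W} = - \frac{16 \sqrt{W}}{15}$)
$S - o{\left(K{\left(u \right)} \right)} = -22807 - - \frac{16 \sqrt{-1}}{15} = -22807 - - \frac{16 i}{15} = -22807 + \frac{16 i}{15}$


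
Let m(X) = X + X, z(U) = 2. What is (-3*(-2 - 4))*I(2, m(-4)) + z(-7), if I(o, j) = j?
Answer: -142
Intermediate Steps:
m(X) = 2*X
(-3*(-2 - 4))*I(2, m(-4)) + z(-7) = (-3*(-2 - 4))*(2*(-4)) + 2 = -3*(-6)*(-8) + 2 = 18*(-8) + 2 = -144 + 2 = -142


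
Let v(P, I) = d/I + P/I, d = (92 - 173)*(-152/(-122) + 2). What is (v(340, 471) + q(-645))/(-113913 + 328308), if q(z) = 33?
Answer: 190565/1231956549 ≈ 0.00015468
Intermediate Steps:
d = -16038/61 (d = -81*(-152*(-1/122) + 2) = -81*(76/61 + 2) = -81*198/61 = -16038/61 ≈ -262.92)
v(P, I) = -16038/(61*I) + P/I
(v(340, 471) + q(-645))/(-113913 + 328308) = ((-16038/61 + 340)/471 + 33)/(-113913 + 328308) = ((1/471)*(4702/61) + 33)/214395 = (4702/28731 + 33)*(1/214395) = (952825/28731)*(1/214395) = 190565/1231956549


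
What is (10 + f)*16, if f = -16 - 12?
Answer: -288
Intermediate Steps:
f = -28
(10 + f)*16 = (10 - 28)*16 = -18*16 = -288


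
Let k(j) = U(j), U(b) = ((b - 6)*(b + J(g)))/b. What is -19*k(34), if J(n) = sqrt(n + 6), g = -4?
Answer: -532 - 266*sqrt(2)/17 ≈ -554.13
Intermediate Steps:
J(n) = sqrt(6 + n)
U(b) = (-6 + b)*(b + sqrt(2))/b (U(b) = ((b - 6)*(b + sqrt(6 - 4)))/b = ((-6 + b)*(b + sqrt(2)))/b = (-6 + b)*(b + sqrt(2))/b)
k(j) = -6 + j + sqrt(2) - 6*sqrt(2)/j
-19*k(34) = -19*(-6 + 34 + sqrt(2) - 6*sqrt(2)/34) = -19*(-6 + 34 + sqrt(2) - 6*sqrt(2)*1/34) = -19*(-6 + 34 + sqrt(2) - 3*sqrt(2)/17) = -19*(28 + 14*sqrt(2)/17) = -532 - 266*sqrt(2)/17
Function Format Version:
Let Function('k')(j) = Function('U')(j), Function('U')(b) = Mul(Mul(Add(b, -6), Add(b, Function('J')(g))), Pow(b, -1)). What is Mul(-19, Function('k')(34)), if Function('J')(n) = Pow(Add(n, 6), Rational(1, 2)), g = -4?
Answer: Add(-532, Mul(Rational(-266, 17), Pow(2, Rational(1, 2)))) ≈ -554.13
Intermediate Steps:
Function('J')(n) = Pow(Add(6, n), Rational(1, 2))
Function('U')(b) = Mul(Pow(b, -1), Add(-6, b), Add(b, Pow(2, Rational(1, 2)))) (Function('U')(b) = Mul(Mul(Add(b, -6), Add(b, Pow(Add(6, -4), Rational(1, 2)))), Pow(b, -1)) = Mul(Mul(Add(-6, b), Add(b, Pow(2, Rational(1, 2)))), Pow(b, -1)) = Mul(Pow(b, -1), Add(-6, b), Add(b, Pow(2, Rational(1, 2)))))
Function('k')(j) = Add(-6, j, Pow(2, Rational(1, 2)), Mul(-6, Pow(2, Rational(1, 2)), Pow(j, -1)))
Mul(-19, Function('k')(34)) = Mul(-19, Add(-6, 34, Pow(2, Rational(1, 2)), Mul(-6, Pow(2, Rational(1, 2)), Pow(34, -1)))) = Mul(-19, Add(-6, 34, Pow(2, Rational(1, 2)), Mul(-6, Pow(2, Rational(1, 2)), Rational(1, 34)))) = Mul(-19, Add(-6, 34, Pow(2, Rational(1, 2)), Mul(Rational(-3, 17), Pow(2, Rational(1, 2))))) = Mul(-19, Add(28, Mul(Rational(14, 17), Pow(2, Rational(1, 2))))) = Add(-532, Mul(Rational(-266, 17), Pow(2, Rational(1, 2))))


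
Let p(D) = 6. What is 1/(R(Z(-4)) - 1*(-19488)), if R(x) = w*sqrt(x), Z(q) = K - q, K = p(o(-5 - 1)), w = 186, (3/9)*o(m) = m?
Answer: 812/15809841 - 31*sqrt(10)/63239364 ≈ 4.9810e-5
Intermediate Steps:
o(m) = 3*m
K = 6
Z(q) = 6 - q
R(x) = 186*sqrt(x)
1/(R(Z(-4)) - 1*(-19488)) = 1/(186*sqrt(6 - 1*(-4)) - 1*(-19488)) = 1/(186*sqrt(6 + 4) + 19488) = 1/(186*sqrt(10) + 19488) = 1/(19488 + 186*sqrt(10))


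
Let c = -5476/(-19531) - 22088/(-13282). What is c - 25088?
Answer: -3253796281168/129705371 ≈ -25086.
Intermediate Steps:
c = 252066480/129705371 (c = -5476*(-1/19531) - 22088*(-1/13282) = 5476/19531 + 11044/6641 = 252066480/129705371 ≈ 1.9434)
c - 25088 = 252066480/129705371 - 25088 = -3253796281168/129705371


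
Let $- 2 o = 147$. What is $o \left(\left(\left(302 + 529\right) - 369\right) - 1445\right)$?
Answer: $\frac{144501}{2} \approx 72251.0$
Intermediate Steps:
$o = - \frac{147}{2}$ ($o = \left(- \frac{1}{2}\right) 147 = - \frac{147}{2} \approx -73.5$)
$o \left(\left(\left(302 + 529\right) - 369\right) - 1445\right) = - \frac{147 \left(\left(\left(302 + 529\right) - 369\right) - 1445\right)}{2} = - \frac{147 \left(\left(831 - 369\right) - 1445\right)}{2} = - \frac{147 \left(462 - 1445\right)}{2} = \left(- \frac{147}{2}\right) \left(-983\right) = \frac{144501}{2}$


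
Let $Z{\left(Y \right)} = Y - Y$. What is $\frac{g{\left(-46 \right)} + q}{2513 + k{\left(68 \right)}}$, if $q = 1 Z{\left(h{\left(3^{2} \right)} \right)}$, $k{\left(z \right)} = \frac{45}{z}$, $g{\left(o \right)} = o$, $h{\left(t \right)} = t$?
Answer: $- \frac{3128}{170929} \approx -0.0183$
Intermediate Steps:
$Z{\left(Y \right)} = 0$
$q = 0$ ($q = 1 \cdot 0 = 0$)
$\frac{g{\left(-46 \right)} + q}{2513 + k{\left(68 \right)}} = \frac{-46 + 0}{2513 + \frac{45}{68}} = - \frac{46}{2513 + 45 \cdot \frac{1}{68}} = - \frac{46}{2513 + \frac{45}{68}} = - \frac{46}{\frac{170929}{68}} = \left(-46\right) \frac{68}{170929} = - \frac{3128}{170929}$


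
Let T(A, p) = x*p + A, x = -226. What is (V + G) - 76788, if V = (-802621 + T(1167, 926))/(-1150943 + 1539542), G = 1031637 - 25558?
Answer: 120373514193/129533 ≈ 9.2929e+5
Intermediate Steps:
T(A, p) = A - 226*p (T(A, p) = -226*p + A = A - 226*p)
G = 1006079
V = -336910/129533 (V = (-802621 + (1167 - 226*926))/(-1150943 + 1539542) = (-802621 + (1167 - 209276))/388599 = (-802621 - 208109)*(1/388599) = -1010730*1/388599 = -336910/129533 ≈ -2.6010)
(V + G) - 76788 = (-336910/129533 + 1006079) - 76788 = 130320094197/129533 - 76788 = 120373514193/129533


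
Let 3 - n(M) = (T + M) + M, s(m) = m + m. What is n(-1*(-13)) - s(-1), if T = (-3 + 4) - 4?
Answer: -18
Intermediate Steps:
T = -3 (T = 1 - 4 = -3)
s(m) = 2*m
n(M) = 6 - 2*M (n(M) = 3 - ((-3 + M) + M) = 3 - (-3 + 2*M) = 3 + (3 - 2*M) = 6 - 2*M)
n(-1*(-13)) - s(-1) = (6 - (-2)*(-13)) - 2*(-1) = (6 - 2*13) - 1*(-2) = (6 - 26) + 2 = -20 + 2 = -18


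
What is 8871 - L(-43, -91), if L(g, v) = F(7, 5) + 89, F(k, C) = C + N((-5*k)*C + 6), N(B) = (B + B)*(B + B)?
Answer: -105467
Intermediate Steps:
N(B) = 4*B² (N(B) = (2*B)*(2*B) = 4*B²)
F(k, C) = C + 4*(6 - 5*C*k)² (F(k, C) = C + 4*((-5*k)*C + 6)² = C + 4*(-5*C*k + 6)² = C + 4*(6 - 5*C*k)²)
L(g, v) = 114338 (L(g, v) = (5 + 4*(-6 + 5*5*7)²) + 89 = (5 + 4*(-6 + 175)²) + 89 = (5 + 4*169²) + 89 = (5 + 4*28561) + 89 = (5 + 114244) + 89 = 114249 + 89 = 114338)
8871 - L(-43, -91) = 8871 - 1*114338 = 8871 - 114338 = -105467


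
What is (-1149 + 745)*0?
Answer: 0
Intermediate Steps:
(-1149 + 745)*0 = -404*0 = 0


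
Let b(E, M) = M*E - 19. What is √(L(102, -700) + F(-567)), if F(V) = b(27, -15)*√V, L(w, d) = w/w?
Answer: √(1 - 3816*I*√7) ≈ 71.053 - 71.046*I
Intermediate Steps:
b(E, M) = -19 + E*M (b(E, M) = E*M - 19 = -19 + E*M)
L(w, d) = 1
F(V) = -424*√V (F(V) = (-19 + 27*(-15))*√V = (-19 - 405)*√V = -424*√V)
√(L(102, -700) + F(-567)) = √(1 - 3816*I*√7)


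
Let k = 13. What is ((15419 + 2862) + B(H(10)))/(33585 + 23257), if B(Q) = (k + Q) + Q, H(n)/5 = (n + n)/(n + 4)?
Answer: 64079/198947 ≈ 0.32209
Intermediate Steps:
H(n) = 10*n/(4 + n) (H(n) = 5*((n + n)/(n + 4)) = 5*((2*n)/(4 + n)) = 5*(2*n/(4 + n)) = 10*n/(4 + n))
B(Q) = 13 + 2*Q (B(Q) = (13 + Q) + Q = 13 + 2*Q)
((15419 + 2862) + B(H(10)))/(33585 + 23257) = ((15419 + 2862) + (13 + 2*(10*10/(4 + 10))))/(33585 + 23257) = (18281 + (13 + 2*(10*10/14)))/56842 = (18281 + (13 + 2*(10*10*(1/14))))*(1/56842) = (18281 + (13 + 2*(50/7)))*(1/56842) = (18281 + (13 + 100/7))*(1/56842) = (18281 + 191/7)*(1/56842) = (128158/7)*(1/56842) = 64079/198947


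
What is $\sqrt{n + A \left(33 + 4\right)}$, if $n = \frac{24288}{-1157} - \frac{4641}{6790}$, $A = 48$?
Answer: $\frac{\sqrt{2209632550428810}}{1122290} \approx 41.885$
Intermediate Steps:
$n = - \frac{24326451}{1122290}$ ($n = 24288 \left(- \frac{1}{1157}\right) - \frac{663}{970} = - \frac{24288}{1157} - \frac{663}{970} = - \frac{24326451}{1122290} \approx -21.676$)
$\sqrt{n + A \left(33 + 4\right)} = \sqrt{- \frac{24326451}{1122290} + 48 \left(33 + 4\right)} = \sqrt{- \frac{24326451}{1122290} + 48 \cdot 37} = \sqrt{- \frac{24326451}{1122290} + 1776} = \sqrt{\frac{1968860589}{1122290}} = \frac{\sqrt{2209632550428810}}{1122290}$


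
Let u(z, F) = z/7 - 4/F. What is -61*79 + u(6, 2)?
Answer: -33741/7 ≈ -4820.1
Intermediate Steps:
u(z, F) = -4/F + z/7 (u(z, F) = z*(⅐) - 4/F = z/7 - 4/F = -4/F + z/7)
-61*79 + u(6, 2) = -61*79 + (-4/2 + (⅐)*6) = -4819 + (-4*½ + 6/7) = -4819 + (-2 + 6/7) = -4819 - 8/7 = -33741/7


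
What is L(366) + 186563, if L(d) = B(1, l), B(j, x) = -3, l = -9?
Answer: 186560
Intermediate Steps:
L(d) = -3
L(366) + 186563 = -3 + 186563 = 186560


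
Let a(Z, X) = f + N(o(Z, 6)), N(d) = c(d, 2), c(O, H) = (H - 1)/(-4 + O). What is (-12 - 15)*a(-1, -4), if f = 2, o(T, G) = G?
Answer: -135/2 ≈ -67.500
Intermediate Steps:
c(O, H) = (-1 + H)/(-4 + O)
N(d) = 1/(-4 + d) (N(d) = (-1 + 2)/(-4 + d) = 1/(-4 + d))
a(Z, X) = 5/2 (a(Z, X) = 2 + 1/(-4 + 6) = 2 + 1/2 = 2 + ½ = 5/2)
(-12 - 15)*a(-1, -4) = (-12 - 15)*(5/2) = -27*5/2 = -135/2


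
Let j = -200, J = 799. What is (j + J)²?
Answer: 358801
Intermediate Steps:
(j + J)² = (-200 + 799)² = 599² = 358801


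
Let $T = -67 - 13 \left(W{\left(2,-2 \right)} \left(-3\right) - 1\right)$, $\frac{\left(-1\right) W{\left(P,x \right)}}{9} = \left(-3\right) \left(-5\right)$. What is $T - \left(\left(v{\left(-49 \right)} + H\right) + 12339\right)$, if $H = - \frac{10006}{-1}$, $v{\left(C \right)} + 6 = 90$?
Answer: $-27748$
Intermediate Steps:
$v{\left(C \right)} = 84$ ($v{\left(C \right)} = -6 + 90 = 84$)
$W{\left(P,x \right)} = -135$ ($W{\left(P,x \right)} = - 9 \left(\left(-3\right) \left(-5\right)\right) = \left(-9\right) 15 = -135$)
$H = 10006$ ($H = \left(-10006\right) \left(-1\right) = 10006$)
$T = -5319$ ($T = -67 - 13 \left(\left(-135\right) \left(-3\right) - 1\right) = -67 - 13 \left(405 - 1\right) = -67 - 5252 = -5319$)
$T - \left(\left(v{\left(-49 \right)} + H\right) + 12339\right) = -5319 - \left(\left(84 + 10006\right) + 12339\right) = -5319 - \left(10090 + 12339\right) = -5319 - 22429 = -27748$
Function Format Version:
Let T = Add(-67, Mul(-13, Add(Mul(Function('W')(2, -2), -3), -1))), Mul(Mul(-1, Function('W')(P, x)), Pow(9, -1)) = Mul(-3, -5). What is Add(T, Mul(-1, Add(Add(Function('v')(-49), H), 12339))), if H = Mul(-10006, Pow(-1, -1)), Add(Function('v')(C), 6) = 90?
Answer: -27748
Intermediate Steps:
Function('v')(C) = 84 (Function('v')(C) = Add(-6, 90) = 84)
Function('W')(P, x) = -135 (Function('W')(P, x) = Mul(-9, Mul(-3, -5)) = Mul(-9, 15) = -135)
H = 10006 (H = Mul(-10006, -1) = 10006)
T = -5319 (T = Add(-67, Mul(-13, Add(Mul(-135, -3), -1))) = Add(-67, Mul(-13, Add(405, -1))) = Add(-67, Mul(-13, 404)) = Add(-67, -5252) = -5319)
Add(T, Mul(-1, Add(Add(Function('v')(-49), H), 12339))) = Add(-5319, Mul(-1, Add(Add(84, 10006), 12339))) = Add(-5319, Mul(-1, Add(10090, 12339))) = Add(-5319, Mul(-1, 22429)) = Add(-5319, -22429) = -27748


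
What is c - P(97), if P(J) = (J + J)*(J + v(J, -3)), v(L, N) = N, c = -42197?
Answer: -60433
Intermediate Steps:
P(J) = 2*J*(-3 + J) (P(J) = (J + J)*(J - 3) = (2*J)*(-3 + J) = 2*J*(-3 + J))
c - P(97) = -42197 - 2*97*(-3 + 97) = -42197 - 2*97*94 = -42197 - 1*18236 = -42197 - 18236 = -60433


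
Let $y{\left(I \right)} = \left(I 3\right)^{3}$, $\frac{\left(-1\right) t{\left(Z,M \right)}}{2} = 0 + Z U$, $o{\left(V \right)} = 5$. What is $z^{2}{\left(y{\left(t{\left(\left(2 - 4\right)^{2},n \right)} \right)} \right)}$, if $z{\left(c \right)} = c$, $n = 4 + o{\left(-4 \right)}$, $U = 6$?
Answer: $8916100448256$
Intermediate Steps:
$n = 9$ ($n = 4 + 5 = 9$)
$t{\left(Z,M \right)} = - 12 Z$ ($t{\left(Z,M \right)} = - 2 \left(0 + Z 6\right) = - 2 \left(0 + 6 Z\right) = - 2 \cdot 6 Z = - 12 Z$)
$y{\left(I \right)} = 27 I^{3}$ ($y{\left(I \right)} = \left(3 I\right)^{3} = 27 I^{3}$)
$z^{2}{\left(y{\left(t{\left(\left(2 - 4\right)^{2},n \right)} \right)} \right)} = \left(27 \left(- 12 \left(2 - 4\right)^{2}\right)^{3}\right)^{2} = \left(27 \left(- 12 \left(-2\right)^{2}\right)^{3}\right)^{2} = \left(27 \left(\left(-12\right) 4\right)^{3}\right)^{2} = \left(27 \left(-48\right)^{3}\right)^{2} = \left(27 \left(-110592\right)\right)^{2} = \left(-2985984\right)^{2} = 8916100448256$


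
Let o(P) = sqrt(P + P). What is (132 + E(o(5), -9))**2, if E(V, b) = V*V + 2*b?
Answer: 15376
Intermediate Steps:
o(P) = sqrt(2)*sqrt(P) (o(P) = sqrt(2*P) = sqrt(2)*sqrt(P))
E(V, b) = V**2 + 2*b
(132 + E(o(5), -9))**2 = (132 + ((sqrt(2)*sqrt(5))**2 + 2*(-9)))**2 = (132 + ((sqrt(10))**2 - 18))**2 = (132 + (10 - 18))**2 = (132 - 8)**2 = 124**2 = 15376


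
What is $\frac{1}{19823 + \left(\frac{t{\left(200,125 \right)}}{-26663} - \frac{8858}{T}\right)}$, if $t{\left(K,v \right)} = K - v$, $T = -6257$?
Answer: $\frac{166830391}{3307314552372} \approx 5.0443 \cdot 10^{-5}$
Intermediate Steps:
$\frac{1}{19823 + \left(\frac{t{\left(200,125 \right)}}{-26663} - \frac{8858}{T}\right)} = \frac{1}{19823 + \left(\frac{200 - 125}{-26663} - \frac{8858}{-6257}\right)} = \frac{1}{19823 + \left(\left(200 - 125\right) \left(- \frac{1}{26663}\right) - - \frac{8858}{6257}\right)} = \frac{1}{19823 + \left(75 \left(- \frac{1}{26663}\right) + \frac{8858}{6257}\right)} = \frac{1}{19823 + \left(- \frac{75}{26663} + \frac{8858}{6257}\right)} = \frac{1}{19823 + \frac{235711579}{166830391}} = \frac{1}{\frac{3307314552372}{166830391}} = \frac{166830391}{3307314552372}$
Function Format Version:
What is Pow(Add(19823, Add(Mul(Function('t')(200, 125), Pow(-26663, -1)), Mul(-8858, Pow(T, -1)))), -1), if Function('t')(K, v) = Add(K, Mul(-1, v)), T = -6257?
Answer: Rational(166830391, 3307314552372) ≈ 5.0443e-5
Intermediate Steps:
Pow(Add(19823, Add(Mul(Function('t')(200, 125), Pow(-26663, -1)), Mul(-8858, Pow(T, -1)))), -1) = Pow(Add(19823, Add(Mul(Add(200, Mul(-1, 125)), Pow(-26663, -1)), Mul(-8858, Pow(-6257, -1)))), -1) = Pow(Add(19823, Add(Mul(Add(200, -125), Rational(-1, 26663)), Mul(-8858, Rational(-1, 6257)))), -1) = Pow(Add(19823, Add(Mul(75, Rational(-1, 26663)), Rational(8858, 6257))), -1) = Pow(Add(19823, Add(Rational(-75, 26663), Rational(8858, 6257))), -1) = Pow(Add(19823, Rational(235711579, 166830391)), -1) = Pow(Rational(3307314552372, 166830391), -1) = Rational(166830391, 3307314552372)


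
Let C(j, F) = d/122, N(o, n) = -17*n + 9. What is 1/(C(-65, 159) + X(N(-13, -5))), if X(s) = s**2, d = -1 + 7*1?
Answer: 61/538999 ≈ 0.00011317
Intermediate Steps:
N(o, n) = 9 - 17*n
d = 6 (d = -1 + 7 = 6)
C(j, F) = 3/61 (C(j, F) = 6/122 = 6*(1/122) = 3/61)
1/(C(-65, 159) + X(N(-13, -5))) = 1/(3/61 + (9 - 17*(-5))**2) = 1/(3/61 + (9 + 85)**2) = 1/(3/61 + 94**2) = 1/(3/61 + 8836) = 1/(538999/61) = 61/538999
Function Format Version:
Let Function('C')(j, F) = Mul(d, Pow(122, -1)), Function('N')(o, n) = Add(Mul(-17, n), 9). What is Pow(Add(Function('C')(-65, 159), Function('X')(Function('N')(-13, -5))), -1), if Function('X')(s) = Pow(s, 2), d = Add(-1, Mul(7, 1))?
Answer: Rational(61, 538999) ≈ 0.00011317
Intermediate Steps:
Function('N')(o, n) = Add(9, Mul(-17, n))
d = 6 (d = Add(-1, 7) = 6)
Function('C')(j, F) = Rational(3, 61) (Function('C')(j, F) = Mul(6, Pow(122, -1)) = Mul(6, Rational(1, 122)) = Rational(3, 61))
Pow(Add(Function('C')(-65, 159), Function('X')(Function('N')(-13, -5))), -1) = Pow(Add(Rational(3, 61), Pow(Add(9, Mul(-17, -5)), 2)), -1) = Pow(Add(Rational(3, 61), Pow(Add(9, 85), 2)), -1) = Pow(Add(Rational(3, 61), Pow(94, 2)), -1) = Pow(Add(Rational(3, 61), 8836), -1) = Pow(Rational(538999, 61), -1) = Rational(61, 538999)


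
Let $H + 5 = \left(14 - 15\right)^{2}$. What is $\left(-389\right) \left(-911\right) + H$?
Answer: $354375$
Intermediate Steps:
$H = -4$ ($H = -5 + \left(14 - 15\right)^{2} = -5 + \left(-1\right)^{2} = -5 + 1 = -4$)
$\left(-389\right) \left(-911\right) + H = \left(-389\right) \left(-911\right) - 4 = 354379 - 4 = 354375$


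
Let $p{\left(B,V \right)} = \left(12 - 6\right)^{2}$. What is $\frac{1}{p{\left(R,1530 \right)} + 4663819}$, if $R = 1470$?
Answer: $\frac{1}{4663855} \approx 2.1441 \cdot 10^{-7}$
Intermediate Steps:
$p{\left(B,V \right)} = 36$ ($p{\left(B,V \right)} = 6^{2} = 36$)
$\frac{1}{p{\left(R,1530 \right)} + 4663819} = \frac{1}{36 + 4663819} = \frac{1}{4663855}$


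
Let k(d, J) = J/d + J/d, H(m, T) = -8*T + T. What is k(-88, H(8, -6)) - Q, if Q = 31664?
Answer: -696629/22 ≈ -31665.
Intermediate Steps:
H(m, T) = -7*T
k(d, J) = 2*J/d
k(-88, H(8, -6)) - Q = 2*(-7*(-6))/(-88) - 1*31664 = 2*42*(-1/88) - 31664 = -21/22 - 31664 = -696629/22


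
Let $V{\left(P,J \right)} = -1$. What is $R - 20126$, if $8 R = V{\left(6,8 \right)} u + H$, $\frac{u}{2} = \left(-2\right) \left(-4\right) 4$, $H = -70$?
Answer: $- \frac{80571}{4} \approx -20143.0$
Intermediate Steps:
$u = 64$ ($u = 2 \left(-2\right) \left(-4\right) 4 = 2 \cdot 8 \cdot 4 = 2 \cdot 32 = 64$)
$R = - \frac{67}{4}$ ($R = \frac{\left(-1\right) 64 - 70}{8} = \frac{-64 - 70}{8} = \frac{1}{8} \left(-134\right) = - \frac{67}{4} \approx -16.75$)
$R - 20126 = - \frac{67}{4} - 20126 = - \frac{80571}{4}$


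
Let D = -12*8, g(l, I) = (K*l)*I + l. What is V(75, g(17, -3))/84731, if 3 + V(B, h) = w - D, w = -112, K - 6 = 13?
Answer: -19/84731 ≈ -0.00022424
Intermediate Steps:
K = 19 (K = 6 + 13 = 19)
g(l, I) = l + 19*I*l (g(l, I) = (19*l)*I + l = 19*I*l + l = l + 19*I*l)
D = -96
V(B, h) = -19 (V(B, h) = -3 + (-112 - 1*(-96)) = -3 + (-112 + 96) = -3 - 16 = -19)
V(75, g(17, -3))/84731 = -19/84731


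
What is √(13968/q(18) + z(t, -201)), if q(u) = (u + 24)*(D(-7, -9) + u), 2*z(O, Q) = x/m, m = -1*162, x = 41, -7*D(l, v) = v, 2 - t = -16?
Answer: √138655/90 ≈ 4.1374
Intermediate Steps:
t = 18 (t = 2 - 1*(-16) = 2 + 16 = 18)
D(l, v) = -v/7
m = -162
z(O, Q) = -41/324 (z(O, Q) = (41/(-162))/2 = (41*(-1/162))/2 = (½)*(-41/162) = -41/324)
q(u) = (24 + u)*(9/7 + u) (q(u) = (u + 24)*(-⅐*(-9) + u) = (24 + u)*(9/7 + u))
√(13968/q(18) + z(t, -201)) = √(13968/(216/7 + 18² + (177/7)*18) - 41/324) = √(13968/(216/7 + 324 + 3186/7) - 41/324) = √(13968/810 - 41/324) = √(13968*(1/810) - 41/324) = √(776/45 - 41/324) = √(27731/1620) = √138655/90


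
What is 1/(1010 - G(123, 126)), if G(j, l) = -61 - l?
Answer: 1/1197 ≈ 0.00083542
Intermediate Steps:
1/(1010 - G(123, 126)) = 1/(1010 - (-61 - 1*126)) = 1/(1010 - (-61 - 126)) = 1/(1010 - 1*(-187)) = 1/(1010 + 187) = 1/1197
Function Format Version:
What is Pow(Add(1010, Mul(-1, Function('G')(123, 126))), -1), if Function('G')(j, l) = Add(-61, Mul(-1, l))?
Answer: Rational(1, 1197) ≈ 0.00083542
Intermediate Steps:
Pow(Add(1010, Mul(-1, Function('G')(123, 126))), -1) = Pow(Add(1010, Mul(-1, Add(-61, Mul(-1, 126)))), -1) = Pow(Add(1010, Mul(-1, Add(-61, -126))), -1) = Pow(Add(1010, Mul(-1, -187)), -1) = Pow(Add(1010, 187), -1) = Pow(1197, -1) = Rational(1, 1197)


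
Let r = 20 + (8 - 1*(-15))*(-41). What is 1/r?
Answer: -1/923 ≈ -0.0010834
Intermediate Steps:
r = -923 (r = 20 + (8 + 15)*(-41) = 20 + 23*(-41) = 20 - 943 = -923)
1/r = 1/(-923) = -1/923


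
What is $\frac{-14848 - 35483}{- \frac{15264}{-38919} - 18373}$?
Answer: $\frac{652944063}{238347841} \approx 2.7395$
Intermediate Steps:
$\frac{-14848 - 35483}{- \frac{15264}{-38919} - 18373} = - \frac{50331}{\left(-15264\right) \left(- \frac{1}{38919}\right) - 18373} = - \frac{50331}{\frac{5088}{12973} - 18373} = - \frac{50331}{- \frac{238347841}{12973}} = \left(-50331\right) \left(- \frac{12973}{238347841}\right) = \frac{652944063}{238347841}$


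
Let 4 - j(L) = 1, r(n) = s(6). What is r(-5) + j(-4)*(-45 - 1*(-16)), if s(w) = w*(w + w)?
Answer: -15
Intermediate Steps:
s(w) = 2*w² (s(w) = w*(2*w) = 2*w²)
r(n) = 72 (r(n) = 2*6² = 2*36 = 72)
j(L) = 3 (j(L) = 4 - 1*1 = 4 - 1 = 3)
r(-5) + j(-4)*(-45 - 1*(-16)) = 72 + 3*(-45 - 1*(-16)) = 72 + 3*(-45 + 16) = 72 + 3*(-29) = 72 - 87 = -15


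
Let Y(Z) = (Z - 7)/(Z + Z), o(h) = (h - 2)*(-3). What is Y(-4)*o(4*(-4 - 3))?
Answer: 495/4 ≈ 123.75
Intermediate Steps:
o(h) = 6 - 3*h (o(h) = (-2 + h)*(-3) = 6 - 3*h)
Y(Z) = (-7 + Z)/(2*Z) (Y(Z) = (-7 + Z)/((2*Z)) = (-7 + Z)*(1/(2*Z)) = (-7 + Z)/(2*Z))
Y(-4)*o(4*(-4 - 3)) = ((½)*(-7 - 4)/(-4))*(6 - 12*(-4 - 3)) = ((½)*(-¼)*(-11))*(6 - 12*(-7)) = 11*(6 - 3*(-28))/8 = 11*(6 + 84)/8 = (11/8)*90 = 495/4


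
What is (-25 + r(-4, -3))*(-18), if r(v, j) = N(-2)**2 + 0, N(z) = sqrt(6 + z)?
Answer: 378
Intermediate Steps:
r(v, j) = 4 (r(v, j) = (sqrt(6 - 2))**2 + 0 = (sqrt(4))**2 + 0 = 2**2 + 0 = 4 + 0 = 4)
(-25 + r(-4, -3))*(-18) = (-25 + 4)*(-18) = -21*(-18) = 378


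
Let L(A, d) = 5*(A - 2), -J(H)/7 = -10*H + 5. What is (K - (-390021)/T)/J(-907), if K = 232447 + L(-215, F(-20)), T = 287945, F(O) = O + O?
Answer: -66619921111/18291706125 ≈ -3.6421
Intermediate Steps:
F(O) = 2*O
J(H) = -35 + 70*H (J(H) = -7*(-10*H + 5) = -7*(5 - 10*H) = -35 + 70*H)
L(A, d) = -10 + 5*A (L(A, d) = 5*(-2 + A) = -10 + 5*A)
K = 231362 (K = 232447 + (-10 + 5*(-215)) = 232447 + (-10 - 1075) = 232447 - 1085 = 231362)
(K - (-390021)/T)/J(-907) = (231362 - (-390021)/287945)/(-35 + 70*(-907)) = (231362 - (-390021)/287945)/(-35 - 63490) = (231362 - 1*(-390021/287945))/(-63525) = (231362 + 390021/287945)*(-1/63525) = (66619921111/287945)*(-1/63525) = -66619921111/18291706125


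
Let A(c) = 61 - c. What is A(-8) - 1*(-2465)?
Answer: 2534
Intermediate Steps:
A(-8) - 1*(-2465) = (61 - 1*(-8)) - 1*(-2465) = (61 + 8) + 2465 = 69 + 2465 = 2534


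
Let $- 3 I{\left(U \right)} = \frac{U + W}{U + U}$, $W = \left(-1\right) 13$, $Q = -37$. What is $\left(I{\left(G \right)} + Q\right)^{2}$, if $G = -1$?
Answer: $\frac{13924}{9} \approx 1547.1$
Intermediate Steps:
$W = -13$
$I{\left(U \right)} = - \frac{-13 + U}{6 U}$ ($I{\left(U \right)} = - \frac{\left(U - 13\right) \frac{1}{U + U}}{3} = - \frac{\left(-13 + U\right) \frac{1}{2 U}}{3} = - \frac{\frac{1}{2} \frac{1}{U} \left(-13 + U\right)}{3} = - \frac{-13 + U}{6 U}$)
$\left(I{\left(G \right)} + Q\right)^{2} = \left(\frac{13 - -1}{6 \left(-1\right)} - 37\right)^{2} = \left(\frac{1}{6} \left(-1\right) \left(13 + 1\right) - 37\right)^{2} = \left(\frac{1}{6} \left(-1\right) 14 - 37\right)^{2} = \left(- \frac{7}{3} - 37\right)^{2} = \left(- \frac{118}{3}\right)^{2} = \frac{13924}{9}$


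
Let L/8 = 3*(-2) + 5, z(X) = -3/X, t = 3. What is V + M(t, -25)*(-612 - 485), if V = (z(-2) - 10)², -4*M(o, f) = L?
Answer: -8487/4 ≈ -2121.8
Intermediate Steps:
L = -8 (L = 8*(3*(-2) + 5) = 8*(-6 + 5) = 8*(-1) = -8)
M(o, f) = 2 (M(o, f) = -¼*(-8) = 2)
V = 289/4 (V = (-3/(-2) - 10)² = (-3*(-½) - 10)² = (3/2 - 10)² = (-17/2)² = 289/4 ≈ 72.250)
V + M(t, -25)*(-612 - 485) = 289/4 + 2*(-612 - 485) = 289/4 + 2*(-1097) = 289/4 - 2194 = -8487/4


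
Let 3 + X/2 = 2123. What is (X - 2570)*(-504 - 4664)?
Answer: -8630560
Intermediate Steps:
X = 4240 (X = -6 + 2*2123 = -6 + 4246 = 4240)
(X - 2570)*(-504 - 4664) = (4240 - 2570)*(-504 - 4664) = 1670*(-5168) = -8630560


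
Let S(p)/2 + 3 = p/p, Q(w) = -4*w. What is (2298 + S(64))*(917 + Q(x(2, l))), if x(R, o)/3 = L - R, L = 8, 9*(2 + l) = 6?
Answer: 1938430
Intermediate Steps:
l = -4/3 (l = -2 + (⅑)*6 = -2 + ⅔ = -4/3 ≈ -1.3333)
x(R, o) = 24 - 3*R (x(R, o) = 3*(8 - R) = 24 - 3*R)
S(p) = -4 (S(p) = -6 + 2*(p/p) = -6 + 2*1 = -6 + 2 = -4)
(2298 + S(64))*(917 + Q(x(2, l))) = (2298 - 4)*(917 - 4*(24 - 3*2)) = 2294*(917 - 4*(24 - 6)) = 2294*(917 - 4*18) = 2294*(917 - 72) = 2294*845 = 1938430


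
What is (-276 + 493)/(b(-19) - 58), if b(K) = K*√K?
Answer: -12586/10223 + 4123*I*√19/10223 ≈ -1.2311 + 1.758*I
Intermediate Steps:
b(K) = K^(3/2)
(-276 + 493)/(b(-19) - 58) = (-276 + 493)/((-19)^(3/2) - 58) = 217/(-19*I*√19 - 58) = 217/(-58 - 19*I*√19)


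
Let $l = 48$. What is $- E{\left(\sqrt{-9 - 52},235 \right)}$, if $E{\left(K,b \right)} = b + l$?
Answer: $-283$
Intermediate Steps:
$E{\left(K,b \right)} = 48 + b$ ($E{\left(K,b \right)} = b + 48 = 48 + b$)
$- E{\left(\sqrt{-9 - 52},235 \right)} = - (48 + 235) = \left(-1\right) 283 = -283$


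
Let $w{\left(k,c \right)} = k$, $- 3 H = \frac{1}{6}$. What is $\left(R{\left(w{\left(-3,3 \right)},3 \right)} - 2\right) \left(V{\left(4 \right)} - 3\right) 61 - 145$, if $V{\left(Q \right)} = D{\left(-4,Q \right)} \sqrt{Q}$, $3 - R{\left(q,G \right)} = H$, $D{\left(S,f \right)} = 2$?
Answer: $- \frac{1451}{18} \approx -80.611$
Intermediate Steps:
$H = - \frac{1}{18}$ ($H = - \frac{1}{3 \cdot 6} = \left(- \frac{1}{3}\right) \frac{1}{6} = - \frac{1}{18} \approx -0.055556$)
$R{\left(q,G \right)} = \frac{55}{18}$ ($R{\left(q,G \right)} = 3 - - \frac{1}{18} = 3 + \frac{1}{18} = \frac{55}{18}$)
$V{\left(Q \right)} = 2 \sqrt{Q}$
$\left(R{\left(w{\left(-3,3 \right)},3 \right)} - 2\right) \left(V{\left(4 \right)} - 3\right) 61 - 145 = \left(\frac{55}{18} - 2\right) \left(2 \sqrt{4} - 3\right) 61 - 145 = \left(\frac{55}{18} - 2\right) \left(2 \cdot 2 - 3\right) 61 - 145 = \frac{19 \left(4 - 3\right)}{18} \cdot 61 - 145 = \frac{19}{18} \cdot 1 \cdot 61 - 145 = \frac{19}{18} \cdot 61 - 145 = \frac{1159}{18} - 145 = - \frac{1451}{18}$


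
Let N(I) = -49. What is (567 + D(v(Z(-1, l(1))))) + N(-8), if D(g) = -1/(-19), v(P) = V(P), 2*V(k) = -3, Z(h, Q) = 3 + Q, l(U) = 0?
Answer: 9843/19 ≈ 518.05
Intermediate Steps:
V(k) = -3/2 (V(k) = (½)*(-3) = -3/2)
v(P) = -3/2
D(g) = 1/19 (D(g) = -1*(-1/19) = 1/19)
(567 + D(v(Z(-1, l(1))))) + N(-8) = (567 + 1/19) - 49 = 10774/19 - 49 = 9843/19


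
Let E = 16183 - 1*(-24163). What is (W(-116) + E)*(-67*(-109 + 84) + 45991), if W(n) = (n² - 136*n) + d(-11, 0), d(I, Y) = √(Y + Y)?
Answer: 3316504948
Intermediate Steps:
d(I, Y) = √2*√Y (d(I, Y) = √(2*Y) = √2*√Y)
W(n) = n² - 136*n (W(n) = (n² - 136*n) + √2*√0 = (n² - 136*n) + √2*0 = (n² - 136*n) + 0 = n² - 136*n)
E = 40346 (E = 16183 + 24163 = 40346)
(W(-116) + E)*(-67*(-109 + 84) + 45991) = (-116*(-136 - 116) + 40346)*(-67*(-109 + 84) + 45991) = (-116*(-252) + 40346)*(-67*(-25) + 45991) = (29232 + 40346)*(1675 + 45991) = 69578*47666 = 3316504948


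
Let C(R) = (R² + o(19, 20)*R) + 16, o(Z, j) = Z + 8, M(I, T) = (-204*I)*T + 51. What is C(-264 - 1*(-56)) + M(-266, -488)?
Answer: -26443117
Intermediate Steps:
M(I, T) = 51 - 204*I*T (M(I, T) = -204*I*T + 51 = 51 - 204*I*T)
o(Z, j) = 8 + Z
C(R) = 16 + R² + 27*R (C(R) = (R² + (8 + 19)*R) + 16 = (R² + 27*R) + 16 = 16 + R² + 27*R)
C(-264 - 1*(-56)) + M(-266, -488) = (16 + (-264 - 1*(-56))² + 27*(-264 - 1*(-56))) + (51 - 204*(-266)*(-488)) = (16 + (-264 + 56)² + 27*(-264 + 56)) + (51 - 26480832) = (16 + (-208)² + 27*(-208)) - 26480781 = (16 + 43264 - 5616) - 26480781 = 37664 - 26480781 = -26443117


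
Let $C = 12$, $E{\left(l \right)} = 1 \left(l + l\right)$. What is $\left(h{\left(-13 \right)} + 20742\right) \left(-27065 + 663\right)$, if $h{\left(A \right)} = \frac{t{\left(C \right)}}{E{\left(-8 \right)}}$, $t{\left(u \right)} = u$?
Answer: $- \frac{1095220965}{2} \approx -5.4761 \cdot 10^{8}$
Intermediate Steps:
$E{\left(l \right)} = 2 l$ ($E{\left(l \right)} = 1 \cdot 2 l = 2 l$)
$h{\left(A \right)} = - \frac{3}{4}$ ($h{\left(A \right)} = \frac{12}{2 \left(-8\right)} = \frac{12}{-16} = 12 \left(- \frac{1}{16}\right) = - \frac{3}{4}$)
$\left(h{\left(-13 \right)} + 20742\right) \left(-27065 + 663\right) = \left(- \frac{3}{4} + 20742\right) \left(-27065 + 663\right) = \frac{82965}{4} \left(-26402\right) = - \frac{1095220965}{2}$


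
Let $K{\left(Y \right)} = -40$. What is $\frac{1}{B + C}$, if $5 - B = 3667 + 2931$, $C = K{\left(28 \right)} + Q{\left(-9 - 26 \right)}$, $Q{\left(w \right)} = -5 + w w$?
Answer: $- \frac{1}{5413} \approx -0.00018474$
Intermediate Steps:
$Q{\left(w \right)} = -5 + w^{2}$
$C = 1180$ ($C = -40 - \left(5 - \left(-9 - 26\right)^{2}\right) = -40 - \left(5 - \left(-35\right)^{2}\right) = -40 + \left(-5 + 1225\right) = -40 + 1220 = 1180$)
$B = -6593$ ($B = 5 - \left(3667 + 2931\right) = 5 - 6598 = -6593$)
$\frac{1}{B + C} = \frac{1}{-6593 + 1180} = \frac{1}{-5413} = - \frac{1}{5413}$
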